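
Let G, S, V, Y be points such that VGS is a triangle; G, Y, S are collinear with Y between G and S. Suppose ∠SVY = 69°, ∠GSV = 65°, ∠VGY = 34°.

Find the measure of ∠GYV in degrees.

1. ∠VSY = 65°  [Y on ray SG]
2. ∠SYV = 46°  [△VYS]
3. ∠GYV = 134°  [linear pair at Y on GS]

∠GYV = 134°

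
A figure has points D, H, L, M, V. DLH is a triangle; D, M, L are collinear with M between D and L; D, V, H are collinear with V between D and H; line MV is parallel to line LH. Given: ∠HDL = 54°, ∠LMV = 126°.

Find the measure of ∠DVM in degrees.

1. ∠MDV = 54°  [M on DL, V on DH]
2. ∠DMV = 54°  [linear pair at M on DL]
3. ∠DVM = 72°  [△DMV]

∠DVM = 72°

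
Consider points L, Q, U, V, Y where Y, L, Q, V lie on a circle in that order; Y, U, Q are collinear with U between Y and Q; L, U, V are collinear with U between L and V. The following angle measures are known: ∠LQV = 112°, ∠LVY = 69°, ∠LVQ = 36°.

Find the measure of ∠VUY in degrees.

∠VUY = 79°

1. ∠QLV = 32°  [△LQV]
2. ∠QYV = 32°  [same arc QV]
3. ∠VUY = 79°  [△YUV]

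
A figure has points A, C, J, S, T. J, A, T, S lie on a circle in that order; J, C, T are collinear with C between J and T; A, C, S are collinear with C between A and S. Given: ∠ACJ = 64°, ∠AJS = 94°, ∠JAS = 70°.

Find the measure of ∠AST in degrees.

∠AST = 46°

1. ∠SCT = 64°  [vertical angles at C]
2. ∠JTS = 70°  [same arc JS]
3. ∠AST = 46°  [△TCS]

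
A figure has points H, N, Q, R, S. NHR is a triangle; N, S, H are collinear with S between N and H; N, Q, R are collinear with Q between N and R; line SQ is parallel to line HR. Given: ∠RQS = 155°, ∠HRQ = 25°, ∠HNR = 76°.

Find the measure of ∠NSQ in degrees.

∠NSQ = 79°

1. ∠NQS = 25°  [linear pair at Q on NR]
2. ∠QNS = 76°  [S on NH, Q on NR]
3. ∠NSQ = 79°  [△NSQ]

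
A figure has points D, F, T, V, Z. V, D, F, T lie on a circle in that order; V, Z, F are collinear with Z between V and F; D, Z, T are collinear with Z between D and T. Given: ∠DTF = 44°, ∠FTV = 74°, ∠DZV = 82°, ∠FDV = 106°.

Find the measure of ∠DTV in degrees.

∠DTV = 30°

1. ∠DVF = 44°  [same arc DF]
2. ∠DFV = 30°  [△VDF]
3. ∠DTV = 30°  [same arc VD]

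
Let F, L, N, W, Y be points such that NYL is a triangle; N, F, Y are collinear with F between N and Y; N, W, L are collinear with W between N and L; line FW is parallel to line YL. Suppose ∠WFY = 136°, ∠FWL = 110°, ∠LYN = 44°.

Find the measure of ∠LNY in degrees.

∠LNY = 66°

1. ∠NFW = 44°  [linear pair at F on NY]
2. ∠FWN = 70°  [linear pair at W on NL]
3. ∠FNW = 66°  [△NFW]
4. ∠LNY = 66°  [F on NY, W on NL]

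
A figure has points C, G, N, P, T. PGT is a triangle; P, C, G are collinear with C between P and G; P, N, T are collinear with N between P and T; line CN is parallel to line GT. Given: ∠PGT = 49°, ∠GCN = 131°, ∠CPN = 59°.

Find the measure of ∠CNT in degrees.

1. ∠NCP = 49°  [CN∥GT, corresponding at C]
2. ∠CNP = 72°  [△PCN]
3. ∠CNT = 108°  [linear pair at N on PT]

∠CNT = 108°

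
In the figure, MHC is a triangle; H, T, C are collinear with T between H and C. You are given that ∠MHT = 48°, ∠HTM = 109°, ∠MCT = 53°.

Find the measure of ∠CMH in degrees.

∠CMH = 79°

1. ∠CHM = 48°  [T on ray HC]
2. ∠HCM = 53°  [T on ray CH]
3. ∠CMH = 79°  [△MHC]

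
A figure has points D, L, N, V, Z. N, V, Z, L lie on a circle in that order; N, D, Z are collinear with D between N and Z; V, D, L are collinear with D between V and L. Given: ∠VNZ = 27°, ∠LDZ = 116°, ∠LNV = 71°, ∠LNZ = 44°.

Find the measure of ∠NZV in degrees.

∠NZV = 72°

1. ∠NDV = 116°  [vertical angles at D]
2. ∠LVZ = 44°  [same arc ZL]
3. ∠VDZ = 64°  [linear pair at D on NZ]
4. ∠NZV = 72°  [△VDZ]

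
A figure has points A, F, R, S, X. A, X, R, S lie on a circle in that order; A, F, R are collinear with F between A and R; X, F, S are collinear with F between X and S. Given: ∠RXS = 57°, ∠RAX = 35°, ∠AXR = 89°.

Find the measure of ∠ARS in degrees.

∠ARS = 32°

1. ∠RAS = 57°  [same arc RS]
2. ∠ASR = 91°  [cyclic AXRS, opposite ∠X+∠S]
3. ∠ARS = 32°  [△ARS]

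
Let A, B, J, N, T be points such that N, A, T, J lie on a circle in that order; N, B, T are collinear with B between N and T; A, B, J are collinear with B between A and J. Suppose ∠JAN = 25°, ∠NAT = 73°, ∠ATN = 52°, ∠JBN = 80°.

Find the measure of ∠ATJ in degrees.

1. ∠JTN = 25°  [same arc NJ]
2. ∠ABT = 80°  [vertical angles at B]
3. ∠JBT = 100°  [linear pair at B on NT]
4. ∠AJT = 55°  [△TBJ]
5. ∠JAT = 48°  [△ABT]
6. ∠ATJ = 77°  [△ATJ]

∠ATJ = 77°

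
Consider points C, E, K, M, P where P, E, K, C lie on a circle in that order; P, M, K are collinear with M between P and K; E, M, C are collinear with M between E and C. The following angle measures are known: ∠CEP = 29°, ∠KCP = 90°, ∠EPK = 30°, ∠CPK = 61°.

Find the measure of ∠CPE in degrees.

∠CPE = 91°

1. ∠ECK = 30°  [same arc EK]
2. ∠CEK = 61°  [same arc KC]
3. ∠CKE = 89°  [△EKC]
4. ∠CPE = 91°  [cyclic PEKC, opposite ∠P+∠K]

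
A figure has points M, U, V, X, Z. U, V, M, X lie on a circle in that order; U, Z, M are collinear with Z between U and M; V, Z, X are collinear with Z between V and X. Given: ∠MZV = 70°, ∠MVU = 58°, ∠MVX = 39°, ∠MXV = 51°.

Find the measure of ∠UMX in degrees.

1. ∠MXU = 122°  [cyclic UVMX, opposite ∠V+∠X]
2. ∠MUX = 39°  [same arc MX]
3. ∠UMX = 19°  [△UMX]

∠UMX = 19°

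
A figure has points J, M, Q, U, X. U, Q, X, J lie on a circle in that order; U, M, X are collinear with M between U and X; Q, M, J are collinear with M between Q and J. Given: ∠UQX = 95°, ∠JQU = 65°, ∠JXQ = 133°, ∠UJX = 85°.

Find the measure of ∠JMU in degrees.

1. ∠JXU = 65°  [same arc UJ]
2. ∠JUQ = 47°  [cyclic UQXJ, opposite ∠U+∠X]
3. ∠JUX = 30°  [△UXJ]
4. ∠QJU = 68°  [△UQJ]
5. ∠JMU = 82°  [△UMJ]

∠JMU = 82°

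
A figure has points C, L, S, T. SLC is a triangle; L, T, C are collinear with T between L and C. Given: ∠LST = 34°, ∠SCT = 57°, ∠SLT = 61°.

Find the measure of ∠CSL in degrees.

∠CSL = 62°

1. ∠LCS = 57°  [T on ray CL]
2. ∠CLS = 61°  [T on ray LC]
3. ∠CSL = 62°  [△SLC]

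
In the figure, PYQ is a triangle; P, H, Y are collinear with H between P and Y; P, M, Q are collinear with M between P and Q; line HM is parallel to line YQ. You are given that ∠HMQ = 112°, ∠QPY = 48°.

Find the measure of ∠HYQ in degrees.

1. ∠HMP = 68°  [linear pair at M on PQ]
2. ∠HPM = 48°  [H on PY, M on PQ]
3. ∠MHP = 64°  [△PHM]
4. ∠MHY = 116°  [linear pair at H on PY]
5. ∠HYQ = 64°  [HM∥YQ, co-interior at Y–H]

∠HYQ = 64°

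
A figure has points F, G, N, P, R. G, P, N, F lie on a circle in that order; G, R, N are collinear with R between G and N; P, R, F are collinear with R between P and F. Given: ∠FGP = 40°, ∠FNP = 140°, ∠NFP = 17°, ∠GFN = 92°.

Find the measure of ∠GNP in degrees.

1. ∠NGP = 17°  [same arc PN]
2. ∠GPN = 88°  [cyclic GPNF, opposite ∠P+∠F]
3. ∠GNP = 75°  [△GPN]

∠GNP = 75°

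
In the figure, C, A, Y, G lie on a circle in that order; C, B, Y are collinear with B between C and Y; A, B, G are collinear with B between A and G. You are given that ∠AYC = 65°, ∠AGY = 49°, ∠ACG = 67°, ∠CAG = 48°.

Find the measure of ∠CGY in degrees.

1. ∠ACY = 49°  [same arc AY]
2. ∠CAY = 66°  [△CAY]
3. ∠CGY = 114°  [cyclic CAYG, opposite ∠A+∠G]

∠CGY = 114°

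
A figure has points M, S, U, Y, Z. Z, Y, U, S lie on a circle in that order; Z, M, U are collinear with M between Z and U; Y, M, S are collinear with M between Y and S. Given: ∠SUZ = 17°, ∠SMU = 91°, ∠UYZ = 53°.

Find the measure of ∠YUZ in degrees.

∠YUZ = 55°

1. ∠SYZ = 17°  [same arc ZS]
2. ∠YMZ = 91°  [vertical angles at M]
3. ∠UZY = 72°  [△ZMY]
4. ∠YUZ = 55°  [△ZYU]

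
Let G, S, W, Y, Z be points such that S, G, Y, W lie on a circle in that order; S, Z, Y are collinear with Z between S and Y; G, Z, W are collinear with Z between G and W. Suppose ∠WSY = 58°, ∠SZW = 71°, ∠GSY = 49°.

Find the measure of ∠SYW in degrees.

∠SYW = 22°

1. ∠WZY = 109°  [linear pair at Z on SY]
2. ∠GWY = 49°  [same arc GY]
3. ∠SYW = 22°  [△YZW]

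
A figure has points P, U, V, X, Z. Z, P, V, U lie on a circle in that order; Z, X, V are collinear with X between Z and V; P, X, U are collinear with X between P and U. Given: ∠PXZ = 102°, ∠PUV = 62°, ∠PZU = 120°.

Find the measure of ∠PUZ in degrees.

∠PUZ = 44°

1. ∠PZV = 62°  [same arc PV]
2. ∠UPZ = 16°  [△ZXP]
3. ∠PUZ = 44°  [△ZPU]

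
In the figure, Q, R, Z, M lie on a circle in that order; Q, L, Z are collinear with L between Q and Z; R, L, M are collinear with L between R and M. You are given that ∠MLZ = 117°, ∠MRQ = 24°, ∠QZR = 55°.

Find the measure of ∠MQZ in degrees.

∠MQZ = 62°

1. ∠MLQ = 63°  [linear pair at L on QZ]
2. ∠QMR = 55°  [same arc QR]
3. ∠MQZ = 62°  [△QLM]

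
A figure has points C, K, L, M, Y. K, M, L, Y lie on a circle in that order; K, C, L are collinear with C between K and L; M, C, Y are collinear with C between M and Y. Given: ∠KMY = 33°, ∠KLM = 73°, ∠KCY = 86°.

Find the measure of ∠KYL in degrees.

∠KYL = 126°

1. ∠KLY = 33°  [same arc KY]
2. ∠KYM = 73°  [same arc KM]
3. ∠LKY = 21°  [△KCY]
4. ∠KYL = 126°  [△KLY]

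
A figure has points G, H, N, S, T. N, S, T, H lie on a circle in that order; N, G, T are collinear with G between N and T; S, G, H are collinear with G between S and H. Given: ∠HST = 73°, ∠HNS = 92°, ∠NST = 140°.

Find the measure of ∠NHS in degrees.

1. ∠HNT = 73°  [same arc TH]
2. ∠NHT = 40°  [cyclic NSTH, opposite ∠S+∠H]
3. ∠HTN = 67°  [△NTH]
4. ∠HSN = 67°  [same arc NH]
5. ∠NHS = 21°  [△NSH]

∠NHS = 21°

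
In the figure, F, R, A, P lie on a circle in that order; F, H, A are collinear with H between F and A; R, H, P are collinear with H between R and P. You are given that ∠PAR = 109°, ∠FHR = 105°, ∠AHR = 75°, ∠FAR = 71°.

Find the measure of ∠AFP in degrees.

∠AFP = 34°

1. ∠FHP = 75°  [vertical angles at H]
2. ∠FPR = 71°  [same arc FR]
3. ∠AFP = 34°  [△FHP]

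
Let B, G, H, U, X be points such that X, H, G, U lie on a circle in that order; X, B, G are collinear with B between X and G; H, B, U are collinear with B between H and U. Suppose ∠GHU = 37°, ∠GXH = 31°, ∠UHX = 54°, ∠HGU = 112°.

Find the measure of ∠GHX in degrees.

∠GHX = 91°

1. ∠GXU = 37°  [same arc GU]
2. ∠UGX = 54°  [same arc XU]
3. ∠GUX = 89°  [△XGU]
4. ∠GHX = 91°  [cyclic XHGU, opposite ∠H+∠U]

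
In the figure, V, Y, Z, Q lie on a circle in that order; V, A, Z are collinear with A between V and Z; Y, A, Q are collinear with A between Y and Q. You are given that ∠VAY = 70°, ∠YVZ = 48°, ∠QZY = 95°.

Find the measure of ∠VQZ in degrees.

∠VQZ = 81°

1. ∠QAZ = 70°  [vertical angles at A]
2. ∠YQZ = 48°  [same arc YZ]
3. ∠QYZ = 37°  [△YZQ]
4. ∠QZV = 62°  [△ZAQ]
5. ∠QVZ = 37°  [same arc ZQ]
6. ∠VQZ = 81°  [△VZQ]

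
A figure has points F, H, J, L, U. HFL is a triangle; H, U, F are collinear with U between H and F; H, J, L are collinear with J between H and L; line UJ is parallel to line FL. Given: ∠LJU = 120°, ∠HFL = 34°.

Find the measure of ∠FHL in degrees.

∠FHL = 86°

1. ∠HJU = 60°  [linear pair at J on HL]
2. ∠HUJ = 34°  [UJ∥FL, corresponding at U]
3. ∠JHU = 86°  [△HUJ]
4. ∠FHL = 86°  [U on HF, J on HL]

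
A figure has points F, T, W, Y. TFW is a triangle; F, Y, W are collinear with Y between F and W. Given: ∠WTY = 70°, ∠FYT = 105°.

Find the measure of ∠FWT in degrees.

∠FWT = 35°

1. ∠TYW = 75°  [linear pair at Y on FW]
2. ∠TWY = 35°  [△TYW]
3. ∠FWT = 35°  [Y on ray WF]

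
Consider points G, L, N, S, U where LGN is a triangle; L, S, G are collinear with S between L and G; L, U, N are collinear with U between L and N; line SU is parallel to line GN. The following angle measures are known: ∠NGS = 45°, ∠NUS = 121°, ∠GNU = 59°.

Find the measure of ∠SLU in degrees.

1. ∠LGN = 45°  [S on ray GL]
2. ∠LUS = 59°  [linear pair at U on LN]
3. ∠LSU = 45°  [SU∥GN, corresponding at S]
4. ∠SLU = 76°  [△LSU]

∠SLU = 76°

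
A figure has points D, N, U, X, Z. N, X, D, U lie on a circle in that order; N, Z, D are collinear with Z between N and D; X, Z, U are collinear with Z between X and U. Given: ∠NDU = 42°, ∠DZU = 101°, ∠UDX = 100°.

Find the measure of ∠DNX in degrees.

1. ∠NXU = 42°  [same arc NU]
2. ∠NZX = 101°  [vertical angles at Z]
3. ∠DNX = 37°  [△NZX]

∠DNX = 37°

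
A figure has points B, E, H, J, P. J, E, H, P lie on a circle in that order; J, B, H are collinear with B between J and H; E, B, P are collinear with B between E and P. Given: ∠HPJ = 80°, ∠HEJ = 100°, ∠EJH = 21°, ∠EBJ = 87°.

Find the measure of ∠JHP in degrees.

∠JHP = 72°

1. ∠EPH = 21°  [same arc EH]
2. ∠HBP = 87°  [vertical angles at B]
3. ∠JHP = 72°  [△HBP]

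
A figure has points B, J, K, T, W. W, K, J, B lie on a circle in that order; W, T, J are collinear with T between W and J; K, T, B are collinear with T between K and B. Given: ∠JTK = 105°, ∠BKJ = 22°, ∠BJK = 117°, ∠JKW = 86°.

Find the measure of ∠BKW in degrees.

∠BKW = 64°

1. ∠KTW = 75°  [linear pair at T on WJ]
2. ∠KJW = 53°  [△KTJ]
3. ∠JWK = 41°  [△WKJ]
4. ∠BKW = 64°  [△WTK]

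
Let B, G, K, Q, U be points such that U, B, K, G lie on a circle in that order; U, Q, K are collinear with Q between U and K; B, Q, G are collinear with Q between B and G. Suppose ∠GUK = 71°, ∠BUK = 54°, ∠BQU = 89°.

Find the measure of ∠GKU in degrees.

∠GKU = 37°

1. ∠BGK = 54°  [same arc BK]
2. ∠GQK = 89°  [vertical angles at Q]
3. ∠GKU = 37°  [△KQG]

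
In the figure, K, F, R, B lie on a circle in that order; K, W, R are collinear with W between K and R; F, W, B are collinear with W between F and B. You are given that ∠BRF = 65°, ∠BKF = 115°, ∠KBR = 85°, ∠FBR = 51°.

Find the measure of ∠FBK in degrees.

1. ∠KFR = 95°  [cyclic KFRB, opposite ∠F+∠B]
2. ∠FKR = 51°  [same arc FR]
3. ∠FRK = 34°  [△KFR]
4. ∠FBK = 34°  [same arc KF]

∠FBK = 34°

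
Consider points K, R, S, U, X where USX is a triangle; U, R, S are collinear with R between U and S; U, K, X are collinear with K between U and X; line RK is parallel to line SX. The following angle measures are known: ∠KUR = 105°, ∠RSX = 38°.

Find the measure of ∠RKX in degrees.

1. ∠SUX = 105°  [R on US, K on UX]
2. ∠USX = 38°  [R on ray SU]
3. ∠SXU = 37°  [△USX]
4. ∠RKU = 37°  [RK∥SX, corresponding at K]
5. ∠RKX = 143°  [linear pair at K on UX]

∠RKX = 143°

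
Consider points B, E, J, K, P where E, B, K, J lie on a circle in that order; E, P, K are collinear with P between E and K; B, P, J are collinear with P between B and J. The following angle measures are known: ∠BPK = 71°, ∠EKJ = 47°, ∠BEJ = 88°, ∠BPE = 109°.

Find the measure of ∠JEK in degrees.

∠JEK = 64°

1. ∠EPJ = 71°  [vertical angles at P]
2. ∠EBJ = 47°  [same arc EJ]
3. ∠BJE = 45°  [△EBJ]
4. ∠JEK = 64°  [△EPJ]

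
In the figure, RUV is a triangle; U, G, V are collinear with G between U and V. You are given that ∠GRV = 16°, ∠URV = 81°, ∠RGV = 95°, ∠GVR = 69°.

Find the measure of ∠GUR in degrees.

1. ∠RVU = 69°  [G on ray VU]
2. ∠RUV = 30°  [△RUV]
3. ∠GUR = 30°  [G on ray UV]

∠GUR = 30°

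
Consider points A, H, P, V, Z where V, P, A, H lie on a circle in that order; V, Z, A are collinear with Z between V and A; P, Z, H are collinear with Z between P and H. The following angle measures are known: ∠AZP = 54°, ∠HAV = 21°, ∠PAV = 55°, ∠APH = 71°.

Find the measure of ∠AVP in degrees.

∠AVP = 33°

1. ∠PZV = 126°  [linear pair at Z on VA]
2. ∠HPV = 21°  [same arc VH]
3. ∠AVP = 33°  [△VZP]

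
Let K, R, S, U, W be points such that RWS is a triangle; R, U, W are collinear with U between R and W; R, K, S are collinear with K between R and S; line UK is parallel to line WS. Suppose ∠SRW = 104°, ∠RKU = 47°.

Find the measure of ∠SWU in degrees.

∠SWU = 29°

1. ∠KRU = 104°  [U on RW, K on RS]
2. ∠KUR = 29°  [△RUK]
3. ∠KUW = 151°  [linear pair at U on RW]
4. ∠SWU = 29°  [UK∥WS, co-interior at W–U]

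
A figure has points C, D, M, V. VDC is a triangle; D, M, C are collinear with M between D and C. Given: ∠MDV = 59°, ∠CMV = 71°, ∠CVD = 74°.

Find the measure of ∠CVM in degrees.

1. ∠CDV = 59°  [M on ray DC]
2. ∠DCV = 47°  [△VDC]
3. ∠MCV = 47°  [M on ray CD]
4. ∠CVM = 62°  [△VMC]

∠CVM = 62°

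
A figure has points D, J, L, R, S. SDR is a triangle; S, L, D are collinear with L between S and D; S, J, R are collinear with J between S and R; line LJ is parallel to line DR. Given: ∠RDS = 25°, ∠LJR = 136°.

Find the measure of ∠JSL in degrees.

∠JSL = 111°

1. ∠JLS = 25°  [LJ∥DR, corresponding at L]
2. ∠LJS = 44°  [linear pair at J on SR]
3. ∠JSL = 111°  [△SLJ]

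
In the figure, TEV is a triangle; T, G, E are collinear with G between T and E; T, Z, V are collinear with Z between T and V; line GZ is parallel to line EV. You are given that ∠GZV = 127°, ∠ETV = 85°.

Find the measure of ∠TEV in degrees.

∠TEV = 42°

1. ∠GZT = 53°  [linear pair at Z on TV]
2. ∠GTZ = 85°  [G on TE, Z on TV]
3. ∠TGZ = 42°  [△TGZ]
4. ∠TEV = 42°  [GZ∥EV, corresponding at G]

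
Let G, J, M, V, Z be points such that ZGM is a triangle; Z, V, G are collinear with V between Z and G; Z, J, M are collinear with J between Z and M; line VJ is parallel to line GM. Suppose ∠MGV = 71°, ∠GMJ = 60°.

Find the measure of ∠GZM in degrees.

∠GZM = 49°

1. ∠MGZ = 71°  [V on ray GZ]
2. ∠GMZ = 60°  [J on ray MZ]
3. ∠GZM = 49°  [△ZGM]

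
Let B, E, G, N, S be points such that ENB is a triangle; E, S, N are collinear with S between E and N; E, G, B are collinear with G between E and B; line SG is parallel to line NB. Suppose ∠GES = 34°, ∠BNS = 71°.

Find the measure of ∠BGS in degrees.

1. ∠BEN = 34°  [S on EN, G on EB]
2. ∠BNE = 71°  [S on ray NE]
3. ∠EBN = 75°  [△ENB]
4. ∠EGS = 75°  [SG∥NB, corresponding at G]
5. ∠BGS = 105°  [linear pair at G on EB]

∠BGS = 105°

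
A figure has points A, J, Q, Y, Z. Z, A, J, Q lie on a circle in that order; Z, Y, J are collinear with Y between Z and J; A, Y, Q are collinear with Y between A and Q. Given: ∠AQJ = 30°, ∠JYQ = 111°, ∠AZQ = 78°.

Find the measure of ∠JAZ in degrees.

1. ∠AZJ = 30°  [same arc AJ]
2. ∠AYZ = 111°  [vertical angles at Y]
3. ∠AJQ = 102°  [cyclic ZAJQ, opposite ∠Z+∠J]
4. ∠AYJ = 69°  [linear pair at Y on ZJ]
5. ∠JAQ = 48°  [△AJQ]
6. ∠AJZ = 63°  [△AYJ]
7. ∠JAZ = 87°  [△ZAJ]

∠JAZ = 87°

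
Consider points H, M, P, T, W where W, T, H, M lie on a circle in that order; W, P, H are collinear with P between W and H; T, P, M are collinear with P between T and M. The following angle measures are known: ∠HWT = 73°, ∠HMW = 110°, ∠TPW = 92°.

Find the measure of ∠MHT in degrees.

∠MHT = 52°

1. ∠HMT = 73°  [same arc TH]
2. ∠HTW = 70°  [cyclic WTHM, opposite ∠T+∠M]
3. ∠HPT = 88°  [linear pair at P on WH]
4. ∠THW = 37°  [△WTH]
5. ∠HTM = 55°  [△TPH]
6. ∠MHT = 52°  [△THM]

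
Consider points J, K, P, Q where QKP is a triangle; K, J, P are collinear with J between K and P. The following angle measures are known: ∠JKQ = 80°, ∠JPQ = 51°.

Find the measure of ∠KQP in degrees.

∠KQP = 49°

1. ∠PKQ = 80°  [J on ray KP]
2. ∠KPQ = 51°  [J on ray PK]
3. ∠KQP = 49°  [△QKP]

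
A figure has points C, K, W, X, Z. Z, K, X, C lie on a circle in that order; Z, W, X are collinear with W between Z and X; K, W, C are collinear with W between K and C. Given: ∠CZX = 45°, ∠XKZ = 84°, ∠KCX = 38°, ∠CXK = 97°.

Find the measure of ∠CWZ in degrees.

∠CWZ = 77°

1. ∠XCZ = 96°  [cyclic ZKXC, opposite ∠K+∠C]
2. ∠CXZ = 39°  [△ZXC]
3. ∠CWX = 103°  [△XWC]
4. ∠CWZ = 77°  [linear pair at W on ZX]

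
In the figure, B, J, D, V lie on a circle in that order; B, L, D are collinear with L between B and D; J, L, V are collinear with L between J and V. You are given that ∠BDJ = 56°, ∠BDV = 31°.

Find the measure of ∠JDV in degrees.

∠JDV = 87°

1. ∠BVJ = 56°  [same arc BJ]
2. ∠BJV = 31°  [same arc BV]
3. ∠JBV = 93°  [△BJV]
4. ∠JDV = 87°  [cyclic BJDV, opposite ∠B+∠D]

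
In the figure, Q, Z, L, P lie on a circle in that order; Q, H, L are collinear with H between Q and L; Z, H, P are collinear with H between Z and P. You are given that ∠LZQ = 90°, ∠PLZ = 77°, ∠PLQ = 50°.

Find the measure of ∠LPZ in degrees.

∠LPZ = 63°

1. ∠LPQ = 90°  [cyclic QZLP, opposite ∠Z+∠P]
2. ∠LQP = 40°  [△QLP]
3. ∠LZP = 40°  [same arc LP]
4. ∠LPZ = 63°  [△ZLP]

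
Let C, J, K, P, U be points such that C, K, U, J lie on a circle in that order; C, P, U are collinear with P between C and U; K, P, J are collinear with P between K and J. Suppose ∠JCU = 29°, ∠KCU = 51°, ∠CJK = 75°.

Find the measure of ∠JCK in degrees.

1. ∠JKU = 29°  [same arc UJ]
2. ∠KJU = 51°  [same arc KU]
3. ∠JUK = 100°  [△KUJ]
4. ∠JCK = 80°  [cyclic CKUJ, opposite ∠C+∠U]

∠JCK = 80°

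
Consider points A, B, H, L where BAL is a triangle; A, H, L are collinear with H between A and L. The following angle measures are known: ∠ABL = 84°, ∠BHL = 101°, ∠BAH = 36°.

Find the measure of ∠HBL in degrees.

∠HBL = 19°

1. ∠BAL = 36°  [H on ray AL]
2. ∠ALB = 60°  [△BAL]
3. ∠BLH = 60°  [H on ray LA]
4. ∠HBL = 19°  [△BHL]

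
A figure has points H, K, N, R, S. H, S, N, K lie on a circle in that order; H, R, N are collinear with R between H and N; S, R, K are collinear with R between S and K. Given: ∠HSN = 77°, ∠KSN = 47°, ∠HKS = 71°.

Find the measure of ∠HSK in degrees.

1. ∠HKN = 103°  [cyclic HSNK, opposite ∠S+∠K]
2. ∠KHN = 47°  [same arc NK]
3. ∠HNK = 30°  [△HNK]
4. ∠HSK = 30°  [same arc HK]

∠HSK = 30°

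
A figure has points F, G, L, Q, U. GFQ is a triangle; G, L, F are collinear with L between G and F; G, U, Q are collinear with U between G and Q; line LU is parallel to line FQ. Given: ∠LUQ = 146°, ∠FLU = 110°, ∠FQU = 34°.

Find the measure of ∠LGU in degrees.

1. ∠GUL = 34°  [linear pair at U on GQ]
2. ∠GLU = 70°  [linear pair at L on GF]
3. ∠LGU = 76°  [△GLU]

∠LGU = 76°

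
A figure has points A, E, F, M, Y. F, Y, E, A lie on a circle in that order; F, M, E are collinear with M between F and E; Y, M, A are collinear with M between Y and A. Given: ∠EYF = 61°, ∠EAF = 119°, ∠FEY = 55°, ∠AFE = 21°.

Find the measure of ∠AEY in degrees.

∠AEY = 95°

1. ∠EFY = 64°  [△FYE]
2. ∠AYE = 21°  [same arc EA]
3. ∠EAY = 64°  [same arc YE]
4. ∠AEY = 95°  [△YEA]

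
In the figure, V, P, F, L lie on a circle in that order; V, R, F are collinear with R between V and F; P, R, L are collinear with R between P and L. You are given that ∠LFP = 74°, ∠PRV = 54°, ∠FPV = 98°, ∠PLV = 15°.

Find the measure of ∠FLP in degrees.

∠FLP = 67°

1. ∠FRP = 126°  [linear pair at R on VF]
2. ∠PFV = 15°  [same arc VP]
3. ∠FPL = 39°  [△PRF]
4. ∠FLP = 67°  [△PFL]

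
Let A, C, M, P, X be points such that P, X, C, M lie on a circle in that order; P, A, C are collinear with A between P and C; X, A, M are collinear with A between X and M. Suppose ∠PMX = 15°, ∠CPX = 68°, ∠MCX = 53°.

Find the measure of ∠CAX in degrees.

1. ∠PCX = 15°  [same arc PX]
2. ∠CMX = 68°  [same arc XC]
3. ∠CXM = 59°  [△XCM]
4. ∠CAX = 106°  [△XAC]

∠CAX = 106°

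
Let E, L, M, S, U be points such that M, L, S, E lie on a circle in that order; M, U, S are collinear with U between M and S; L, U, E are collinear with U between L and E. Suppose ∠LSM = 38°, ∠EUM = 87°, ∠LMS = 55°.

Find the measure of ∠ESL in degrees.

1. ∠LUS = 87°  [vertical angles at U]
2. ∠LES = 55°  [same arc LS]
3. ∠ELS = 55°  [△LUS]
4. ∠ESL = 70°  [△LSE]

∠ESL = 70°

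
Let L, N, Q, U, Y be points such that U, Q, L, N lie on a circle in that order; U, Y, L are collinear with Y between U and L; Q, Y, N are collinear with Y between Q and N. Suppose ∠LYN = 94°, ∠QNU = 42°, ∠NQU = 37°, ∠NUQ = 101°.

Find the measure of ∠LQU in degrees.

∠LQU = 89°

1. ∠QYU = 94°  [vertical angles at Y]
2. ∠QLU = 42°  [same arc UQ]
3. ∠LUQ = 49°  [△UYQ]
4. ∠LQU = 89°  [△UQL]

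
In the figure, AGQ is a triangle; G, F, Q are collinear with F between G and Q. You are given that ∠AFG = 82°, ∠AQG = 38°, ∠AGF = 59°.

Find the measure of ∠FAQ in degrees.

1. ∠AFQ = 98°  [linear pair at F on GQ]
2. ∠AQF = 38°  [F on ray QG]
3. ∠FAQ = 44°  [△AFQ]

∠FAQ = 44°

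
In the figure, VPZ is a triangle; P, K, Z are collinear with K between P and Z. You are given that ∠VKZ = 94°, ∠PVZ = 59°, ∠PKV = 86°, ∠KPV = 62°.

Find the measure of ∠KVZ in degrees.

1. ∠VPZ = 62°  [K on ray PZ]
2. ∠PZV = 59°  [△VPZ]
3. ∠KZV = 59°  [K on ray ZP]
4. ∠KVZ = 27°  [△VKZ]

∠KVZ = 27°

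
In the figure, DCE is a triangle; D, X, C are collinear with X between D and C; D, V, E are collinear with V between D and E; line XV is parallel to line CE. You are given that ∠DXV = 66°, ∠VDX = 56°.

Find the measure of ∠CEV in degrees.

1. ∠DVX = 58°  [△DXV]
2. ∠EVX = 122°  [linear pair at V on DE]
3. ∠CEV = 58°  [XV∥CE, co-interior at E–V]

∠CEV = 58°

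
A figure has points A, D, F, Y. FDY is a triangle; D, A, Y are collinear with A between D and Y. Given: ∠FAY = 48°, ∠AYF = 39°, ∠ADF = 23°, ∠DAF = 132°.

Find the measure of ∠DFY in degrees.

1. ∠DYF = 39°  [A on ray YD]
2. ∠FDY = 23°  [A on ray DY]
3. ∠DFY = 118°  [△FDY]

∠DFY = 118°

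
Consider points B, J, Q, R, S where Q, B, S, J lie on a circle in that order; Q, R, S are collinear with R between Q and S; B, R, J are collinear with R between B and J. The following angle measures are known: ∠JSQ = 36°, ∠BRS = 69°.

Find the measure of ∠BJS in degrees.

1. ∠JBQ = 36°  [same arc QJ]
2. ∠BRQ = 111°  [linear pair at R on QS]
3. ∠BQS = 33°  [△QRB]
4. ∠BJS = 33°  [same arc BS]

∠BJS = 33°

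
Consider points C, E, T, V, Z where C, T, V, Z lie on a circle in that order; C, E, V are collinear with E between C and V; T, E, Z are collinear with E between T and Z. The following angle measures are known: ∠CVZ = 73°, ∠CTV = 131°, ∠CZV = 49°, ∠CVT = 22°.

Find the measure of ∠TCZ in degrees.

∠TCZ = 85°

1. ∠CTZ = 73°  [same arc CZ]
2. ∠CZT = 22°  [same arc CT]
3. ∠TCZ = 85°  [△CTZ]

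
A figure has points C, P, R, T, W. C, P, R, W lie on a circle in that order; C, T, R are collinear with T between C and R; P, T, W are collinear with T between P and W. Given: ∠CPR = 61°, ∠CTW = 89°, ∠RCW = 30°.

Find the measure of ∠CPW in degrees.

∠CPW = 31°

1. ∠CWR = 119°  [cyclic CPRW, opposite ∠P+∠W]
2. ∠CRW = 31°  [△CRW]
3. ∠CPW = 31°  [same arc CW]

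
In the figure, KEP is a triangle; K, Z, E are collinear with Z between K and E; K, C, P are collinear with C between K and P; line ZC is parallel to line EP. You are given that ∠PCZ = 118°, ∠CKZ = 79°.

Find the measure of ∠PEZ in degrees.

1. ∠KCZ = 62°  [linear pair at C on KP]
2. ∠CZK = 39°  [△KZC]
3. ∠CZE = 141°  [linear pair at Z on KE]
4. ∠PEZ = 39°  [ZC∥EP, co-interior at E–Z]

∠PEZ = 39°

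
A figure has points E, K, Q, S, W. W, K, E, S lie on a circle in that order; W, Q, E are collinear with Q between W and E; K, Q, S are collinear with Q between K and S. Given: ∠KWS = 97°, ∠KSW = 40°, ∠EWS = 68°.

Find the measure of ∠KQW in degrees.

1. ∠KEW = 40°  [same arc WK]
2. ∠EKS = 68°  [same arc ES]
3. ∠EQK = 72°  [△KQE]
4. ∠KQW = 108°  [linear pair at Q on WE]

∠KQW = 108°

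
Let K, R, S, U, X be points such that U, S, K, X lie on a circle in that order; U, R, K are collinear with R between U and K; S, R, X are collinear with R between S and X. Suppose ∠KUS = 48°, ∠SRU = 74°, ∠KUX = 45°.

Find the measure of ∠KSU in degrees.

1. ∠KRS = 106°  [linear pair at R on UK]
2. ∠KSX = 45°  [same arc KX]
3. ∠SKU = 29°  [△SRK]
4. ∠KSU = 103°  [△USK]

∠KSU = 103°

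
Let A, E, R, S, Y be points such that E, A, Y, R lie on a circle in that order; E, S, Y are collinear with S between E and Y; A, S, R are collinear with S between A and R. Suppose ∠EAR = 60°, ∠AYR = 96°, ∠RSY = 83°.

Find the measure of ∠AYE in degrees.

∠AYE = 36°

1. ∠AER = 84°  [cyclic EAYR, opposite ∠E+∠Y]
2. ∠ARE = 36°  [△EAR]
3. ∠AYE = 36°  [same arc EA]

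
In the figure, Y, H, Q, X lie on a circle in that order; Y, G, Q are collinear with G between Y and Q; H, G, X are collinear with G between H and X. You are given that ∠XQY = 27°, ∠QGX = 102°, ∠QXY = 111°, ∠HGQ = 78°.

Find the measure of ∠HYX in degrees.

∠HYX = 93°

1. ∠XHY = 27°  [same arc YX]
2. ∠QYX = 42°  [△YQX]
3. ∠XGY = 78°  [linear pair at G on YQ]
4. ∠HXY = 60°  [△YGX]
5. ∠HYX = 93°  [△YHX]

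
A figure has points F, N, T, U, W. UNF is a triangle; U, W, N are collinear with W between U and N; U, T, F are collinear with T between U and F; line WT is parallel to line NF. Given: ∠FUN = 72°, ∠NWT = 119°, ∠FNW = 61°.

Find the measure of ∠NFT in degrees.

1. ∠FNU = 61°  [W on ray NU]
2. ∠NFU = 47°  [△UNF]
3. ∠NFT = 47°  [T on ray FU]

∠NFT = 47°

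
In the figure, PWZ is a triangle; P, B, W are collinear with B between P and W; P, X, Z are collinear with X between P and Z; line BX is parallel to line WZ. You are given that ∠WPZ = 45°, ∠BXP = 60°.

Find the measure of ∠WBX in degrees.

1. ∠BPX = 45°  [B on PW, X on PZ]
2. ∠PBX = 75°  [△PBX]
3. ∠WBX = 105°  [linear pair at B on PW]

∠WBX = 105°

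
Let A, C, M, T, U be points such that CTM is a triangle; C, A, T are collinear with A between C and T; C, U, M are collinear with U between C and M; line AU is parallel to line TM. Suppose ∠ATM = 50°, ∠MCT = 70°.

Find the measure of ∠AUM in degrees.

∠AUM = 120°

1. ∠CTM = 50°  [A on ray TC]
2. ∠CMT = 60°  [△CTM]
3. ∠AUC = 60°  [AU∥TM, corresponding at U]
4. ∠AUM = 120°  [linear pair at U on CM]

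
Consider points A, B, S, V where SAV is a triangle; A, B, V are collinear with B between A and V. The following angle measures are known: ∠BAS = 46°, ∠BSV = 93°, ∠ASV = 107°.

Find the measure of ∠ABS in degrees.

1. ∠SAV = 46°  [B on ray AV]
2. ∠AVS = 27°  [△SAV]
3. ∠BVS = 27°  [B on ray VA]
4. ∠SBV = 60°  [△SBV]
5. ∠ABS = 120°  [linear pair at B on AV]

∠ABS = 120°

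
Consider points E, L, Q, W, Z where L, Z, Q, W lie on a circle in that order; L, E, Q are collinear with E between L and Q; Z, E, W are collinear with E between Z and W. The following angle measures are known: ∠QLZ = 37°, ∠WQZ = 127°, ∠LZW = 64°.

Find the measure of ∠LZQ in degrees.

1. ∠QWZ = 37°  [same arc ZQ]
2. ∠LEZ = 79°  [△LEZ]
3. ∠QZW = 16°  [△ZQW]
4. ∠QEZ = 101°  [linear pair at E on LQ]
5. ∠LQZ = 63°  [△ZEQ]
6. ∠LZQ = 80°  [△LZQ]

∠LZQ = 80°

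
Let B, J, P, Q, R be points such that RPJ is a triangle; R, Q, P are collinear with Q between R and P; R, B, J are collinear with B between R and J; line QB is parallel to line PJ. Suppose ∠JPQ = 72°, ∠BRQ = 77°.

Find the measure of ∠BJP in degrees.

∠BJP = 31°

1. ∠JPR = 72°  [Q on ray PR]
2. ∠JRP = 77°  [Q on RP, B on RJ]
3. ∠PJR = 31°  [△RPJ]
4. ∠BJP = 31°  [B on ray JR]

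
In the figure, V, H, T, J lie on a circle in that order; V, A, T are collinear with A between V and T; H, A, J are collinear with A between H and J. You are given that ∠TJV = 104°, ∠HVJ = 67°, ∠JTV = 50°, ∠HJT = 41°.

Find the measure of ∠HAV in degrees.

∠HAV = 89°

1. ∠JHV = 50°  [same arc VJ]
2. ∠HVT = 41°  [same arc HT]
3. ∠HAV = 89°  [△VAH]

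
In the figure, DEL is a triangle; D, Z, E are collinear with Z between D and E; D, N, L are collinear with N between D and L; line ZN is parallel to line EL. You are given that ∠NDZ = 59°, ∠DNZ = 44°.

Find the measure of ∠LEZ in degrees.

1. ∠DZN = 77°  [△DZN]
2. ∠EZN = 103°  [linear pair at Z on DE]
3. ∠LEZ = 77°  [ZN∥EL, co-interior at E–Z]

∠LEZ = 77°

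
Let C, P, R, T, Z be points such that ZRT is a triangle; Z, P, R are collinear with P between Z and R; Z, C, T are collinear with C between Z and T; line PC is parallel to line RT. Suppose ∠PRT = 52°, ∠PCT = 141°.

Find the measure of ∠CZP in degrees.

∠CZP = 89°

1. ∠TRZ = 52°  [P on ray RZ]
2. ∠PCZ = 39°  [linear pair at C on ZT]
3. ∠CPZ = 52°  [PC∥RT, corresponding at P]
4. ∠CZP = 89°  [△ZPC]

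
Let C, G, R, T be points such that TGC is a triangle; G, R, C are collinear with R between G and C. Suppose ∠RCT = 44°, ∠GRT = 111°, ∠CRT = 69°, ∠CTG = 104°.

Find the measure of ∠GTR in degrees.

1. ∠GCT = 44°  [R on ray CG]
2. ∠CGT = 32°  [△TGC]
3. ∠RGT = 32°  [R on ray GC]
4. ∠GTR = 37°  [△TGR]

∠GTR = 37°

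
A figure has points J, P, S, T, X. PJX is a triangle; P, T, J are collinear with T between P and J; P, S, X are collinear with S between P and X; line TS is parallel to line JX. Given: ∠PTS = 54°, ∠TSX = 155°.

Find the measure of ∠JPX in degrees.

1. ∠PST = 25°  [linear pair at S on PX]
2. ∠SPT = 101°  [△PTS]
3. ∠JPX = 101°  [T on PJ, S on PX]

∠JPX = 101°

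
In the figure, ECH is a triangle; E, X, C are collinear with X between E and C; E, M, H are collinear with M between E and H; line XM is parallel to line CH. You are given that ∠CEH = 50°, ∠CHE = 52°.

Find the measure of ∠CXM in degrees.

∠CXM = 102°

1. ∠ECH = 78°  [△ECH]
2. ∠EXM = 78°  [XM∥CH, corresponding at X]
3. ∠CXM = 102°  [linear pair at X on EC]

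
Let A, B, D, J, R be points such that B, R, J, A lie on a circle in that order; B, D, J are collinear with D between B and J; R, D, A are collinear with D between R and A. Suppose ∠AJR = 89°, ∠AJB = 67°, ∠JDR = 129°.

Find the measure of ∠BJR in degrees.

∠BJR = 22°

1. ∠ABR = 91°  [cyclic BRJA, opposite ∠B+∠J]
2. ∠ARB = 67°  [same arc BA]
3. ∠BAR = 22°  [△BRA]
4. ∠BJR = 22°  [same arc BR]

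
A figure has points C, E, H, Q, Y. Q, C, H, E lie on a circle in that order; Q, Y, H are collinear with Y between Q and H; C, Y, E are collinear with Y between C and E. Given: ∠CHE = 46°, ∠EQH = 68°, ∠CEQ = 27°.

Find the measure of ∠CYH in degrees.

1. ∠ECH = 68°  [same arc HE]
2. ∠CHQ = 27°  [same arc QC]
3. ∠CYH = 85°  [△CYH]

∠CYH = 85°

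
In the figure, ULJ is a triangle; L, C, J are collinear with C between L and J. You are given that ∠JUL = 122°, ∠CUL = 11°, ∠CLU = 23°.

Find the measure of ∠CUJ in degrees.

∠CUJ = 111°

1. ∠LCU = 146°  [△ULC]
2. ∠JLU = 23°  [C on ray LJ]
3. ∠JCU = 34°  [linear pair at C on LJ]
4. ∠LJU = 35°  [△ULJ]
5. ∠CJU = 35°  [C on ray JL]
6. ∠CUJ = 111°  [△UCJ]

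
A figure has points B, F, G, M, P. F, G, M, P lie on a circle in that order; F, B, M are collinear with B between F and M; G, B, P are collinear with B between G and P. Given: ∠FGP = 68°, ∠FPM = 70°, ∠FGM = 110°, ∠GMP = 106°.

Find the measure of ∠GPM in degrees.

∠GPM = 32°

1. ∠FMP = 68°  [same arc FP]
2. ∠MFP = 42°  [△FMP]
3. ∠MGP = 42°  [same arc MP]
4. ∠GPM = 32°  [△GMP]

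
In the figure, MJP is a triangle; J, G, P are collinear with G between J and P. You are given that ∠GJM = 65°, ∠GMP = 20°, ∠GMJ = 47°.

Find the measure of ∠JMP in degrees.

1. ∠JGM = 68°  [△MJG]
2. ∠MJP = 65°  [G on ray JP]
3. ∠MGP = 112°  [linear pair at G on JP]
4. ∠GPM = 48°  [△MGP]
5. ∠JPM = 48°  [G on ray PJ]
6. ∠JMP = 67°  [△MJP]

∠JMP = 67°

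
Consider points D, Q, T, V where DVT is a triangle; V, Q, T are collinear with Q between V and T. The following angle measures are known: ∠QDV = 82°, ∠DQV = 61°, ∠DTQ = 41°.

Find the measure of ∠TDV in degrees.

1. ∠DVQ = 37°  [△DVQ]
2. ∠DTV = 41°  [Q on ray TV]
3. ∠DVT = 37°  [Q on ray VT]
4. ∠TDV = 102°  [△DVT]

∠TDV = 102°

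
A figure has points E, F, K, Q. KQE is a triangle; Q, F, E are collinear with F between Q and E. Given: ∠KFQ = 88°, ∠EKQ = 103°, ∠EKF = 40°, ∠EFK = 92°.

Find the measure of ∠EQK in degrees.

∠EQK = 29°

1. ∠FEK = 48°  [△KFE]
2. ∠KEQ = 48°  [F on ray EQ]
3. ∠EQK = 29°  [△KQE]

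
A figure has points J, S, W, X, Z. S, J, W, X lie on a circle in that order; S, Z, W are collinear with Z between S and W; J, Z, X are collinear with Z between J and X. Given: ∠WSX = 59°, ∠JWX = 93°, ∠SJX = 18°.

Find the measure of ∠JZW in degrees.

1. ∠WJX = 59°  [same arc WX]
2. ∠JSX = 87°  [cyclic SJWX, opposite ∠S+∠W]
3. ∠JXS = 75°  [△SJX]
4. ∠JWS = 75°  [same arc SJ]
5. ∠JZW = 46°  [△JZW]

∠JZW = 46°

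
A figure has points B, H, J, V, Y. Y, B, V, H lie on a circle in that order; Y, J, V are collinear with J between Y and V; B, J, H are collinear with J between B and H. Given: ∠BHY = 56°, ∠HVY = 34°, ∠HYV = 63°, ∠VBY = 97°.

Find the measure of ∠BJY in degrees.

1. ∠BVY = 56°  [same arc YB]
2. ∠HBY = 34°  [same arc YH]
3. ∠BYV = 27°  [△YBV]
4. ∠BJY = 119°  [△YJB]

∠BJY = 119°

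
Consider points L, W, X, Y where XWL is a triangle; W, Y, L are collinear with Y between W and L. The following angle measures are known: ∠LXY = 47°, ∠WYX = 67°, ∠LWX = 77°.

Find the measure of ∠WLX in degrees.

∠WLX = 20°

1. ∠LYX = 113°  [linear pair at Y on WL]
2. ∠XLY = 20°  [△XYL]
3. ∠WLX = 20°  [Y on ray LW]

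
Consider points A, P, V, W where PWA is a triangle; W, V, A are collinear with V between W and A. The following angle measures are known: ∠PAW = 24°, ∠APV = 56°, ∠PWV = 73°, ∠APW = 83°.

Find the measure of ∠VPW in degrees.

1. ∠PAV = 24°  [V on ray AW]
2. ∠AVP = 100°  [△PVA]
3. ∠PVW = 80°  [linear pair at V on WA]
4. ∠VPW = 27°  [△PWV]

∠VPW = 27°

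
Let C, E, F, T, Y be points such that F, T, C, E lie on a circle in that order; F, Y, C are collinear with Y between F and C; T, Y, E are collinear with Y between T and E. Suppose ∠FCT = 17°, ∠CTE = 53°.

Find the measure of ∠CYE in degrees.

1. ∠FET = 17°  [same arc FT]
2. ∠CFE = 53°  [same arc CE]
3. ∠EYF = 110°  [△FYE]
4. ∠CYE = 70°  [linear pair at Y on FC]

∠CYE = 70°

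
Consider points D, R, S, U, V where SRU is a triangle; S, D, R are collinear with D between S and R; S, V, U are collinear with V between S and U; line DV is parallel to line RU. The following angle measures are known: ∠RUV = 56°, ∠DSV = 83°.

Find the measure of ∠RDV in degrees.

∠RDV = 139°

1. ∠RUS = 56°  [V on ray US]
2. ∠RSU = 83°  [D on SR, V on SU]
3. ∠SRU = 41°  [△SRU]
4. ∠SDV = 41°  [DV∥RU, corresponding at D]
5. ∠RDV = 139°  [linear pair at D on SR]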